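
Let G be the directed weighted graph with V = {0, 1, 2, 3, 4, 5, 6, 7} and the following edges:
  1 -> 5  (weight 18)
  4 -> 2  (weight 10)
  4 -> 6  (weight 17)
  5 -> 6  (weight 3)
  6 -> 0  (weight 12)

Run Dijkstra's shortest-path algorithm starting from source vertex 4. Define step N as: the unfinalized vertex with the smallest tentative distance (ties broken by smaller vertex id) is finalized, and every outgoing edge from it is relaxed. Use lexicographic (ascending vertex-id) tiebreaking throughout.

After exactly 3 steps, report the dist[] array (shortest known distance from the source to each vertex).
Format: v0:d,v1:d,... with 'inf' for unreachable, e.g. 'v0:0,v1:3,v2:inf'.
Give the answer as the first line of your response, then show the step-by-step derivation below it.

v0:29,v1:inf,v2:10,v3:inf,v4:0,v5:inf,v6:17,v7:inf

step 1: dist = v0:inf,v1:inf,v2:10,v3:inf,v4:0,v5:inf,v6:17,v7:inf
step 2: dist = v0:inf,v1:inf,v2:10,v3:inf,v4:0,v5:inf,v6:17,v7:inf
step 3: dist = v0:29,v1:inf,v2:10,v3:inf,v4:0,v5:inf,v6:17,v7:inf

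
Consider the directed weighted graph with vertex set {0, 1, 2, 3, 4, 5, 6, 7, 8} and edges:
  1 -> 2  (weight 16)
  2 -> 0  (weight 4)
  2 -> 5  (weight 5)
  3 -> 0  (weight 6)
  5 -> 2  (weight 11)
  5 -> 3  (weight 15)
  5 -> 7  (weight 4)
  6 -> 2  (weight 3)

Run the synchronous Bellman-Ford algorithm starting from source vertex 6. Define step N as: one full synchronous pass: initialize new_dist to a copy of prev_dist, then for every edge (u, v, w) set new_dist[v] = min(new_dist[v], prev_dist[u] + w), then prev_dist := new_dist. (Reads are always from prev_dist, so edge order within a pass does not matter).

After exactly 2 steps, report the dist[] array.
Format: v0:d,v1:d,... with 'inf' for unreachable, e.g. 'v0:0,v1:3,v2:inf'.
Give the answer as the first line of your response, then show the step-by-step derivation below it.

v0:7,v1:inf,v2:3,v3:inf,v4:inf,v5:8,v6:0,v7:inf,v8:inf

step 1: dist = v0:inf,v1:inf,v2:3,v3:inf,v4:inf,v5:inf,v6:0,v7:inf,v8:inf
step 2: dist = v0:7,v1:inf,v2:3,v3:inf,v4:inf,v5:8,v6:0,v7:inf,v8:inf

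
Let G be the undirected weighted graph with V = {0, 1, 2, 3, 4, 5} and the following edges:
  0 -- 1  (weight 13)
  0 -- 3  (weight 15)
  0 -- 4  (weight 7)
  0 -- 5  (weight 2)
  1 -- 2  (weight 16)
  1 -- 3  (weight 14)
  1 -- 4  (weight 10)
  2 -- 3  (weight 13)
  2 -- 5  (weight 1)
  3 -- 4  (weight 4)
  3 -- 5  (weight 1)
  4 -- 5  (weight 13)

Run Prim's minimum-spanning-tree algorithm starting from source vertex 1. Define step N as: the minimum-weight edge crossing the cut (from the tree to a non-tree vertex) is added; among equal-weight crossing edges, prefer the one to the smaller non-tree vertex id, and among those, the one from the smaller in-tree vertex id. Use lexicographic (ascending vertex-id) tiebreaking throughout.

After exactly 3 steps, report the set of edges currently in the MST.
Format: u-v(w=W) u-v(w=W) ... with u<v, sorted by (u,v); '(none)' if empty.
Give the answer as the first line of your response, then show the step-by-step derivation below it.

1-4(w=10) 3-4(w=4) 3-5(w=1)

step 1: add edge 1-4 (w=10); MST = {1-4(w=10)}
step 2: add edge 3-4 (w=4); MST = {1-4(w=10) 3-4(w=4)}
step 3: add edge 3-5 (w=1); MST = {1-4(w=10) 3-4(w=4) 3-5(w=1)}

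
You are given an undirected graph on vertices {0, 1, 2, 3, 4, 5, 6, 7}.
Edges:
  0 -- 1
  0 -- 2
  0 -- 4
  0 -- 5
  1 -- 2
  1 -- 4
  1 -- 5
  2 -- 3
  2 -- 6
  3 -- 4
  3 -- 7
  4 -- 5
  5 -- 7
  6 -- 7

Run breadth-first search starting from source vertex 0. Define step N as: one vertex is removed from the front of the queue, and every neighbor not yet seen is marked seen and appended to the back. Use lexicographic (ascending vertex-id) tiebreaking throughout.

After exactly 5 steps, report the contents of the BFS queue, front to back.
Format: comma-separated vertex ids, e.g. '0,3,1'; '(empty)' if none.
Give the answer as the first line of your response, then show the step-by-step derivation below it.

3,6,7

step 1: dequeue 0; queue=[1,2,4,5]; order=0
step 2: dequeue 1; queue=[2,4,5]; order=0,1
step 3: dequeue 2; queue=[4,5,3,6]; order=0,1,2
step 4: dequeue 4; queue=[5,3,6]; order=0,1,2,4
step 5: dequeue 5; queue=[3,6,7]; order=0,1,2,4,5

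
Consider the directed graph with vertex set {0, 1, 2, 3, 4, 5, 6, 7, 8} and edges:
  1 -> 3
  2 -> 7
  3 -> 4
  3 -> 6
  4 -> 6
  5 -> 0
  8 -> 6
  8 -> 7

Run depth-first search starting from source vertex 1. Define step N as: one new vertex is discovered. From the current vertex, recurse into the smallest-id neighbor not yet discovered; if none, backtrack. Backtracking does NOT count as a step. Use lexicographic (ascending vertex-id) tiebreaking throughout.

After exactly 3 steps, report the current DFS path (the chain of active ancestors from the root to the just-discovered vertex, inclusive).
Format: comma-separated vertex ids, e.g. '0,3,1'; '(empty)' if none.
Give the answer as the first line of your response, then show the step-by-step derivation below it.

1,3,4

step 1: discover 1; path=1; order=1
step 2: discover 3; path=1>3; order=1,3
step 3: discover 4; path=1>3>4; order=1,3,4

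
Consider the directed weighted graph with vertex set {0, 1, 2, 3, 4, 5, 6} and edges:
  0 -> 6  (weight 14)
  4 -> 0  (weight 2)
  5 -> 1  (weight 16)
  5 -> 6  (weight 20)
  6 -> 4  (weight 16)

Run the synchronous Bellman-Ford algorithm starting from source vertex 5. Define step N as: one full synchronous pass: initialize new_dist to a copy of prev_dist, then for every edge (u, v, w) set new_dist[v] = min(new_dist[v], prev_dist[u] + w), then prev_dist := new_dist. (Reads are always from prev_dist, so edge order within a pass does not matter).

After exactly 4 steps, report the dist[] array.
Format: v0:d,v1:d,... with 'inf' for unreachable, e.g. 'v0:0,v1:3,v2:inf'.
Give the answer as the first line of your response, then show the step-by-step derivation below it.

v0:38,v1:16,v2:inf,v3:inf,v4:36,v5:0,v6:20

step 1: dist = v0:inf,v1:16,v2:inf,v3:inf,v4:inf,v5:0,v6:20
step 2: dist = v0:inf,v1:16,v2:inf,v3:inf,v4:36,v5:0,v6:20
step 3: dist = v0:38,v1:16,v2:inf,v3:inf,v4:36,v5:0,v6:20
step 4: dist = v0:38,v1:16,v2:inf,v3:inf,v4:36,v5:0,v6:20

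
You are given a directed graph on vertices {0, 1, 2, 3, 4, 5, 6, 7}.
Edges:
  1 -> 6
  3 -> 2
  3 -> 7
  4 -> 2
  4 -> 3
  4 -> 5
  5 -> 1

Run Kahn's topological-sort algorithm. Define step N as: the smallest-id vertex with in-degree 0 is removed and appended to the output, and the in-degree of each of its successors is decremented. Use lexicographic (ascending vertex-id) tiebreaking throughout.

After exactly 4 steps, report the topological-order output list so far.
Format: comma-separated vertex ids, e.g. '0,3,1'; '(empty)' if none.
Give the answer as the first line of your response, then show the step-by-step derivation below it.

0,4,3,2

step 1: output 0; order=[0]; indeg=(0,1,2,1,0,1,1,1)
step 2: output 4; order=[0,4]; indeg=(0,1,1,0,0,0,1,1)
step 3: output 3; order=[0,4,3]; indeg=(0,1,0,0,0,0,1,0)
step 4: output 2; order=[0,4,3,2]; indeg=(0,1,0,0,0,0,1,0)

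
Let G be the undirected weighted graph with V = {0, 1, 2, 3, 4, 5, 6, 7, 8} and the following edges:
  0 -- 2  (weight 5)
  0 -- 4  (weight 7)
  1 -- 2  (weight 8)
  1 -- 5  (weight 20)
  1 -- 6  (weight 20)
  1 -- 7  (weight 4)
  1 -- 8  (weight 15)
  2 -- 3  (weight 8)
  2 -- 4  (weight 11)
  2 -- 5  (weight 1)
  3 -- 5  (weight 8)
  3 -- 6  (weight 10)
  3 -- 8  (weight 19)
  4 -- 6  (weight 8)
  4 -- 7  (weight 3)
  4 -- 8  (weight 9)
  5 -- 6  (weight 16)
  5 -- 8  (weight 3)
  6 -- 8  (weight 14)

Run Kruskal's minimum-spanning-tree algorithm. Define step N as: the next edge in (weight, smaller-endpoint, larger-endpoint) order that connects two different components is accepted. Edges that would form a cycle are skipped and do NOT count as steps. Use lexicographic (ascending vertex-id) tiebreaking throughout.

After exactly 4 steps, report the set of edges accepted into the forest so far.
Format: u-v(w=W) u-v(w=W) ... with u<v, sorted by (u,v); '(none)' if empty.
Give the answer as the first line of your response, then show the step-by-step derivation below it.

1-7(w=4) 2-5(w=1) 4-7(w=3) 5-8(w=3)

step 1: add edge 2-5 (w=1); MST = {2-5(w=1)}
step 2: add edge 4-7 (w=3); MST = {2-5(w=1) 4-7(w=3)}
step 3: add edge 5-8 (w=3); MST = {2-5(w=1) 4-7(w=3) 5-8(w=3)}
step 4: add edge 1-7 (w=4); MST = {1-7(w=4) 2-5(w=1) 4-7(w=3) 5-8(w=3)}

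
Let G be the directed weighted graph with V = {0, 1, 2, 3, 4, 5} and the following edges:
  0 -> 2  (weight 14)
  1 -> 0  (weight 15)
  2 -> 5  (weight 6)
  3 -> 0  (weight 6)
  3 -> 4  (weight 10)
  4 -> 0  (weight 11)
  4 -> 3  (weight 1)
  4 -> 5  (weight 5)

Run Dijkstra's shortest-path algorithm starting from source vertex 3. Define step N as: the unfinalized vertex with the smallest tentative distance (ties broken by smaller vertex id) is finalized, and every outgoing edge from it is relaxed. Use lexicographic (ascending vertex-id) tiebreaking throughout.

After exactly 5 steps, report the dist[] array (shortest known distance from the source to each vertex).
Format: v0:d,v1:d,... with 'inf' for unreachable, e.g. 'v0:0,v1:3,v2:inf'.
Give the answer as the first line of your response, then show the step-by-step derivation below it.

v0:6,v1:inf,v2:20,v3:0,v4:10,v5:15

step 1: dist = v0:6,v1:inf,v2:inf,v3:0,v4:10,v5:inf
step 2: dist = v0:6,v1:inf,v2:20,v3:0,v4:10,v5:inf
step 3: dist = v0:6,v1:inf,v2:20,v3:0,v4:10,v5:15
step 4: dist = v0:6,v1:inf,v2:20,v3:0,v4:10,v5:15
step 5: dist = v0:6,v1:inf,v2:20,v3:0,v4:10,v5:15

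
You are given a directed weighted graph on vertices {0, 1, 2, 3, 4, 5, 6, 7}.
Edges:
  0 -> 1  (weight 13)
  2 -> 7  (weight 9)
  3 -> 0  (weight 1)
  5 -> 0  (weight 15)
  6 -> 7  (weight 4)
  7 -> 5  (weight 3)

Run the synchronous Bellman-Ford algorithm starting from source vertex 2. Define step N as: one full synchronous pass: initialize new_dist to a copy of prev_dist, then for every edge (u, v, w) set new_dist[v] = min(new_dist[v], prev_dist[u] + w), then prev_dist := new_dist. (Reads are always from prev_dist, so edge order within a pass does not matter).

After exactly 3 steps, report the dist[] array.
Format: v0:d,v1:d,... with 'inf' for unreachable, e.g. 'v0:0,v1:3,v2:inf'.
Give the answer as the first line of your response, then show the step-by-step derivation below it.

v0:27,v1:inf,v2:0,v3:inf,v4:inf,v5:12,v6:inf,v7:9

step 1: dist = v0:inf,v1:inf,v2:0,v3:inf,v4:inf,v5:inf,v6:inf,v7:9
step 2: dist = v0:inf,v1:inf,v2:0,v3:inf,v4:inf,v5:12,v6:inf,v7:9
step 3: dist = v0:27,v1:inf,v2:0,v3:inf,v4:inf,v5:12,v6:inf,v7:9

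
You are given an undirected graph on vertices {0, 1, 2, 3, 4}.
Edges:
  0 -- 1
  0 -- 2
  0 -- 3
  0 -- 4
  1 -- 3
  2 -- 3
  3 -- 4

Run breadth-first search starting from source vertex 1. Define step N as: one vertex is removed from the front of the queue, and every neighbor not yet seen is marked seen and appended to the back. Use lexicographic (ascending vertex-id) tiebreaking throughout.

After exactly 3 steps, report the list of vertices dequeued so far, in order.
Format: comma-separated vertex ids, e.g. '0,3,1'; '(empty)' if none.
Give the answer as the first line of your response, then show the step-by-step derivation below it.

1,0,3

step 1: dequeue 1; queue=[0,3]; order=1
step 2: dequeue 0; queue=[3,2,4]; order=1,0
step 3: dequeue 3; queue=[2,4]; order=1,0,3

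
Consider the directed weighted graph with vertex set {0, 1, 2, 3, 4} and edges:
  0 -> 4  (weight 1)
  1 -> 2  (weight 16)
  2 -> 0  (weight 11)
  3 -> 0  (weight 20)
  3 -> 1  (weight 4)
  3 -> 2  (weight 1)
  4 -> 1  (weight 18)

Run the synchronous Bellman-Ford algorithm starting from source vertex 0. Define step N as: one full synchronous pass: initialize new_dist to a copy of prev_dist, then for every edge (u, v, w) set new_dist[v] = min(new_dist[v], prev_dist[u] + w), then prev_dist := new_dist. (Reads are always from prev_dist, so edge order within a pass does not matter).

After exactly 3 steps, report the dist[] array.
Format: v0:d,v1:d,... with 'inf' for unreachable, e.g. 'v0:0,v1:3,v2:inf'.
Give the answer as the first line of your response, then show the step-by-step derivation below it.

v0:0,v1:19,v2:35,v3:inf,v4:1

step 1: dist = v0:0,v1:inf,v2:inf,v3:inf,v4:1
step 2: dist = v0:0,v1:19,v2:inf,v3:inf,v4:1
step 3: dist = v0:0,v1:19,v2:35,v3:inf,v4:1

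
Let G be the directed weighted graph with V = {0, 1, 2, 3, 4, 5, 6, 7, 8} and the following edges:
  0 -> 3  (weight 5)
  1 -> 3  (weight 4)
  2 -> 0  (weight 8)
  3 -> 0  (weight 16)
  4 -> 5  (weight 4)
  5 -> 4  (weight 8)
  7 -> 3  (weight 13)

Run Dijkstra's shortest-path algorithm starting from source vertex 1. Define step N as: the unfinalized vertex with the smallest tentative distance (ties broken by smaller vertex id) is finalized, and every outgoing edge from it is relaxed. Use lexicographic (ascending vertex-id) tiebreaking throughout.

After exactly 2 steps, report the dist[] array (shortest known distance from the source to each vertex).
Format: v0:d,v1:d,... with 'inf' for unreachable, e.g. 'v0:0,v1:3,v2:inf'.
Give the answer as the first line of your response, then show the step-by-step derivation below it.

v0:20,v1:0,v2:inf,v3:4,v4:inf,v5:inf,v6:inf,v7:inf,v8:inf

step 1: dist = v0:inf,v1:0,v2:inf,v3:4,v4:inf,v5:inf,v6:inf,v7:inf,v8:inf
step 2: dist = v0:20,v1:0,v2:inf,v3:4,v4:inf,v5:inf,v6:inf,v7:inf,v8:inf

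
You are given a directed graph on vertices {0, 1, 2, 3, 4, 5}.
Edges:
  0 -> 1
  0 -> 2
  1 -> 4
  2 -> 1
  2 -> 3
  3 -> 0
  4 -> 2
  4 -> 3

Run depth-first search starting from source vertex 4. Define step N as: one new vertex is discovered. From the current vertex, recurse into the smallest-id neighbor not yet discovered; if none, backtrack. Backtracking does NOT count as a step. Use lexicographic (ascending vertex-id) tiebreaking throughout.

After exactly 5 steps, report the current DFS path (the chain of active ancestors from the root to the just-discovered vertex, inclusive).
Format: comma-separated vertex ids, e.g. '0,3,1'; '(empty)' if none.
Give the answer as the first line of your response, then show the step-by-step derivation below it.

4,2,3,0

step 1: discover 4; path=4; order=4
step 2: discover 2; path=4>2; order=4,2
step 3: discover 1; path=4>2>1; order=4,2,1
step 4: discover 3; path=4>2>3; order=4,2,1,3
step 5: discover 0; path=4>2>3>0; order=4,2,1,3,0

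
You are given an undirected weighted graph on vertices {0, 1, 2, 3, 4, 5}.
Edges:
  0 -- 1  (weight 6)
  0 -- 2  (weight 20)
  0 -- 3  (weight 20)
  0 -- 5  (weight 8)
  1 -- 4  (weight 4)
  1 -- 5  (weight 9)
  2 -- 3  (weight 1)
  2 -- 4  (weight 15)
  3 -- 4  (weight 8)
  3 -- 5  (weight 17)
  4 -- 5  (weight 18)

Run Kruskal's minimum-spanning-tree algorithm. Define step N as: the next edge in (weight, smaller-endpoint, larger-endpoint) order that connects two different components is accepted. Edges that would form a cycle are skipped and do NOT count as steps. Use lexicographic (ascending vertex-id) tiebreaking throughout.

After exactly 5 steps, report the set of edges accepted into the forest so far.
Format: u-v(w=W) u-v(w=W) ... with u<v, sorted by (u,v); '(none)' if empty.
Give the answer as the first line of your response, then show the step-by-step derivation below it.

0-1(w=6) 0-5(w=8) 1-4(w=4) 2-3(w=1) 3-4(w=8)

step 1: add edge 2-3 (w=1); MST = {2-3(w=1)}
step 2: add edge 1-4 (w=4); MST = {1-4(w=4) 2-3(w=1)}
step 3: add edge 0-1 (w=6); MST = {0-1(w=6) 1-4(w=4) 2-3(w=1)}
step 4: add edge 0-5 (w=8); MST = {0-1(w=6) 0-5(w=8) 1-4(w=4) 2-3(w=1)}
step 5: add edge 3-4 (w=8); MST = {0-1(w=6) 0-5(w=8) 1-4(w=4) 2-3(w=1) 3-4(w=8)}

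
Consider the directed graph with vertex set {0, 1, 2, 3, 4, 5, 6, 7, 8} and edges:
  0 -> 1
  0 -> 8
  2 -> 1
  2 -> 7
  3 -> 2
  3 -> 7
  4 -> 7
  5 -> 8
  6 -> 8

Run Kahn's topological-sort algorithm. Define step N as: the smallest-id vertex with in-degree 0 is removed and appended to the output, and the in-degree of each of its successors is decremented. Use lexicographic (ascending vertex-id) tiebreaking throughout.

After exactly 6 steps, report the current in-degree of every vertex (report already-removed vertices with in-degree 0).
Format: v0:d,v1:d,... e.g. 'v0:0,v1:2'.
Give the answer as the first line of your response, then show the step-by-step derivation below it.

v0:0,v1:0,v2:0,v3:0,v4:0,v5:0,v6:0,v7:0,v8:1

step 1: output 0; order=[0]; indeg=(0,1,1,0,0,0,0,3,2)
step 2: output 3; order=[0,3]; indeg=(0,1,0,0,0,0,0,2,2)
step 3: output 2; order=[0,3,2]; indeg=(0,0,0,0,0,0,0,1,2)
step 4: output 1; order=[0,3,2,1]; indeg=(0,0,0,0,0,0,0,1,2)
step 5: output 4; order=[0,3,2,1,4]; indeg=(0,0,0,0,0,0,0,0,2)
step 6: output 5; order=[0,3,2,1,4,5]; indeg=(0,0,0,0,0,0,0,0,1)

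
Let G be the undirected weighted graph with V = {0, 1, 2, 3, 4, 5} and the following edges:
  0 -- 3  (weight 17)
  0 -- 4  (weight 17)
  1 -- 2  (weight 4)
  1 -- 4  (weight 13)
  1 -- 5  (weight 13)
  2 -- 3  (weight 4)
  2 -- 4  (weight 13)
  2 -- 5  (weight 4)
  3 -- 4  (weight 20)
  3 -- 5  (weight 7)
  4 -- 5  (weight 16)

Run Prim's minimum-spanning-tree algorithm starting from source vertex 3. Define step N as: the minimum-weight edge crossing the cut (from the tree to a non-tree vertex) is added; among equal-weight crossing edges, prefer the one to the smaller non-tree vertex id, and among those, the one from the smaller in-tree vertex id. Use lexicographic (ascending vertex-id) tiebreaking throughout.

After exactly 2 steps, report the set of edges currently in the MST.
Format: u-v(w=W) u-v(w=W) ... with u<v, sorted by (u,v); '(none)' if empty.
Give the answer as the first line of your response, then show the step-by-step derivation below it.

1-2(w=4) 2-3(w=4)

step 1: add edge 2-3 (w=4); MST = {2-3(w=4)}
step 2: add edge 1-2 (w=4); MST = {1-2(w=4) 2-3(w=4)}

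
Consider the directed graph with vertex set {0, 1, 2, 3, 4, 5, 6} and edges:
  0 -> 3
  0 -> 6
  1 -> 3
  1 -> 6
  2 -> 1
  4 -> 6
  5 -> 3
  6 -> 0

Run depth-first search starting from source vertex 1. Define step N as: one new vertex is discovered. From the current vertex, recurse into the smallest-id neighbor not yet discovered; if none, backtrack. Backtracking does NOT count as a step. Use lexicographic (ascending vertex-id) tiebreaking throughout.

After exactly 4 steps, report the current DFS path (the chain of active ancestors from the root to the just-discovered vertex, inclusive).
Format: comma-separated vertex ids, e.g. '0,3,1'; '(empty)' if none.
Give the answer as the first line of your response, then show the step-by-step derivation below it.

1,6,0

step 1: discover 1; path=1; order=1
step 2: discover 3; path=1>3; order=1,3
step 3: discover 6; path=1>6; order=1,3,6
step 4: discover 0; path=1>6>0; order=1,3,6,0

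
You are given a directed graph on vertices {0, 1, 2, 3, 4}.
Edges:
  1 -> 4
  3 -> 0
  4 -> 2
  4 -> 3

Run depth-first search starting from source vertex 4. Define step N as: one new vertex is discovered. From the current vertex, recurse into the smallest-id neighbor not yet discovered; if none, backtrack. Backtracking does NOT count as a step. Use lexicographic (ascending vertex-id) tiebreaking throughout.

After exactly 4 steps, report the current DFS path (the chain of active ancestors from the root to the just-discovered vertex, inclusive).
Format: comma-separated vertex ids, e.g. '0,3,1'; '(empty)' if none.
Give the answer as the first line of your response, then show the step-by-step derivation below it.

4,3,0

step 1: discover 4; path=4; order=4
step 2: discover 2; path=4>2; order=4,2
step 3: discover 3; path=4>3; order=4,2,3
step 4: discover 0; path=4>3>0; order=4,2,3,0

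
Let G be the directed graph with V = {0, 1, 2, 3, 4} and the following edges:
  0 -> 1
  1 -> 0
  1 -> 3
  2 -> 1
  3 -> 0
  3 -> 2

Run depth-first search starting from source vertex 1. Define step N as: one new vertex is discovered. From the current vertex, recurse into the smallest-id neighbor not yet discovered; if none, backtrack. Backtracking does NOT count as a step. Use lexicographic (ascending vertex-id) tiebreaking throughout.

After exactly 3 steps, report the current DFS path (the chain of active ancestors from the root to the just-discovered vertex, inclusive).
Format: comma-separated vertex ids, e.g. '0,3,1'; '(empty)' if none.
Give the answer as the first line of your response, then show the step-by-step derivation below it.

1,3

step 1: discover 1; path=1; order=1
step 2: discover 0; path=1>0; order=1,0
step 3: discover 3; path=1>3; order=1,0,3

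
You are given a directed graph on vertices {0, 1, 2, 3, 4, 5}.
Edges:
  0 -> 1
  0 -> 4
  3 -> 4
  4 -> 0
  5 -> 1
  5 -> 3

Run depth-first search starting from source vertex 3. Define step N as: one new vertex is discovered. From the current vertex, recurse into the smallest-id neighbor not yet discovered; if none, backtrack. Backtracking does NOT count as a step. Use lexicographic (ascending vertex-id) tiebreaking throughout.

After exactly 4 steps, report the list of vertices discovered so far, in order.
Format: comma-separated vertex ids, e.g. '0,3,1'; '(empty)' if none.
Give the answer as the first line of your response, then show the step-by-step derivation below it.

3,4,0,1

step 1: discover 3; path=3; order=3
step 2: discover 4; path=3>4; order=3,4
step 3: discover 0; path=3>4>0; order=3,4,0
step 4: discover 1; path=3>4>0>1; order=3,4,0,1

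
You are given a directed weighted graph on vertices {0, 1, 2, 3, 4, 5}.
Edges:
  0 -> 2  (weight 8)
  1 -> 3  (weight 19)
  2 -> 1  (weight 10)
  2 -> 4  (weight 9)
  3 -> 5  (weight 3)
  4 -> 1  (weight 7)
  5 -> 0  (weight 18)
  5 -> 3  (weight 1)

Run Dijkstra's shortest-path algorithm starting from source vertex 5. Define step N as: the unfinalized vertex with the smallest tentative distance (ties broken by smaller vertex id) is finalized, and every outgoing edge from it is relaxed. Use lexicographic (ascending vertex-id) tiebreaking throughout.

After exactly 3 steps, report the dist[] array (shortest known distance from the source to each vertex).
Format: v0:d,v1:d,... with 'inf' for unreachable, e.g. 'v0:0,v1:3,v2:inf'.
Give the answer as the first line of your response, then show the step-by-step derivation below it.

v0:18,v1:inf,v2:26,v3:1,v4:inf,v5:0

step 1: dist = v0:18,v1:inf,v2:inf,v3:1,v4:inf,v5:0
step 2: dist = v0:18,v1:inf,v2:inf,v3:1,v4:inf,v5:0
step 3: dist = v0:18,v1:inf,v2:26,v3:1,v4:inf,v5:0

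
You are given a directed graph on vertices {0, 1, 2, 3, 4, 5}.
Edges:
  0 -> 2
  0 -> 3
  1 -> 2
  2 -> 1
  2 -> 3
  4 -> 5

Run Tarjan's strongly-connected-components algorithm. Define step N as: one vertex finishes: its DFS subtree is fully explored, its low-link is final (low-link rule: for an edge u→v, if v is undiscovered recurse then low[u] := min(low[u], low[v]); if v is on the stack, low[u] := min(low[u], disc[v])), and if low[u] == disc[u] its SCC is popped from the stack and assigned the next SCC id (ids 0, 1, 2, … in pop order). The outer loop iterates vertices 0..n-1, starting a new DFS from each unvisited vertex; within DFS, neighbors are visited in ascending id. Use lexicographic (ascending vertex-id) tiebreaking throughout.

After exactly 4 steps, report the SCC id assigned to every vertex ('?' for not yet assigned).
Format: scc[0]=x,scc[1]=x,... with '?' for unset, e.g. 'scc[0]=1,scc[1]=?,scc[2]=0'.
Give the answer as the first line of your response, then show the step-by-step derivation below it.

scc[0]=2,scc[1]=1,scc[2]=1,scc[3]=0,scc[4]=?,scc[5]=?

step 1: low=(low[0]=0,low[1]=1,low[2]=1,low[3]=?,low[4]=?,low[5]=?); scc=(scc[0]=?,scc[1]=?,scc[2]=?,scc[3]=?,scc[4]=?,scc[5]=?)
step 2: low=(low[0]=0,low[1]=1,low[2]=1,low[3]=3,low[4]=?,low[5]=?); scc=(scc[0]=?,scc[1]=?,scc[2]=?,scc[3]=0,scc[4]=?,scc[5]=?)
step 3: low=(low[0]=0,low[1]=1,low[2]=1,low[3]=3,low[4]=?,low[5]=?); scc=(scc[0]=?,scc[1]=1,scc[2]=1,scc[3]=0,scc[4]=?,scc[5]=?)
step 4: low=(low[0]=0,low[1]=1,low[2]=1,low[3]=3,low[4]=?,low[5]=?); scc=(scc[0]=2,scc[1]=1,scc[2]=1,scc[3]=0,scc[4]=?,scc[5]=?)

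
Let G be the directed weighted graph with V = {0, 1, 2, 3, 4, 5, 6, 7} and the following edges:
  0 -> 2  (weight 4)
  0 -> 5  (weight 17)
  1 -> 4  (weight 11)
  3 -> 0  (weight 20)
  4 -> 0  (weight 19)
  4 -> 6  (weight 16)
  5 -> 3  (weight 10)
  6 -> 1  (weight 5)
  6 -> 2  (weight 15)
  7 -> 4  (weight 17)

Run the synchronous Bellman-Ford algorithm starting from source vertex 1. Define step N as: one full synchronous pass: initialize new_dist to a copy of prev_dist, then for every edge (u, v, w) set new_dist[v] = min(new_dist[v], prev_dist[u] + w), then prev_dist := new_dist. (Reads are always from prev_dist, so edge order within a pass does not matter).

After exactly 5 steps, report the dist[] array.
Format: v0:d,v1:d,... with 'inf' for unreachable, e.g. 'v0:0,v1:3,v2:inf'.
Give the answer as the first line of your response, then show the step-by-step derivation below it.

v0:30,v1:0,v2:34,v3:57,v4:11,v5:47,v6:27,v7:inf

step 1: dist = v0:inf,v1:0,v2:inf,v3:inf,v4:11,v5:inf,v6:inf,v7:inf
step 2: dist = v0:30,v1:0,v2:inf,v3:inf,v4:11,v5:inf,v6:27,v7:inf
step 3: dist = v0:30,v1:0,v2:34,v3:inf,v4:11,v5:47,v6:27,v7:inf
step 4: dist = v0:30,v1:0,v2:34,v3:57,v4:11,v5:47,v6:27,v7:inf
step 5: dist = v0:30,v1:0,v2:34,v3:57,v4:11,v5:47,v6:27,v7:inf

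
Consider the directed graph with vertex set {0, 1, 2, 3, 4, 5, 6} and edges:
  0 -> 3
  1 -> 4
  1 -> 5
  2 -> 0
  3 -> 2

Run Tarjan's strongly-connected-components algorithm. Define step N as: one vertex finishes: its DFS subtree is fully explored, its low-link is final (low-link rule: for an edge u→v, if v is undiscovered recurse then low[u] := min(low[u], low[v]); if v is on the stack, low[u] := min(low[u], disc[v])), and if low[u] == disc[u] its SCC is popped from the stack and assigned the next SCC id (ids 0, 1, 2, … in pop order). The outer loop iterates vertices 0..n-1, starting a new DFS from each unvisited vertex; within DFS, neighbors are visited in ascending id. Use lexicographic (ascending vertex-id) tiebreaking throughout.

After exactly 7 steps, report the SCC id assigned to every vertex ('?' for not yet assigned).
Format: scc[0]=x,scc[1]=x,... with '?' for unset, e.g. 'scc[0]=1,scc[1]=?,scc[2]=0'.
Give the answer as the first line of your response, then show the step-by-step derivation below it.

scc[0]=0,scc[1]=3,scc[2]=0,scc[3]=0,scc[4]=1,scc[5]=2,scc[6]=4

step 1: low=(low[0]=0,low[1]=?,low[2]=0,low[3]=1,low[4]=?,low[5]=?,low[6]=?); scc=(scc[0]=?,scc[1]=?,scc[2]=?,scc[3]=?,scc[4]=?,scc[5]=?,scc[6]=?)
step 2: low=(low[0]=0,low[1]=?,low[2]=0,low[3]=0,low[4]=?,low[5]=?,low[6]=?); scc=(scc[0]=?,scc[1]=?,scc[2]=?,scc[3]=?,scc[4]=?,scc[5]=?,scc[6]=?)
step 3: low=(low[0]=0,low[1]=?,low[2]=0,low[3]=0,low[4]=?,low[5]=?,low[6]=?); scc=(scc[0]=0,scc[1]=?,scc[2]=0,scc[3]=0,scc[4]=?,scc[5]=?,scc[6]=?)
step 4: low=(low[0]=0,low[1]=3,low[2]=0,low[3]=0,low[4]=4,low[5]=?,low[6]=?); scc=(scc[0]=0,scc[1]=?,scc[2]=0,scc[3]=0,scc[4]=1,scc[5]=?,scc[6]=?)
step 5: low=(low[0]=0,low[1]=3,low[2]=0,low[3]=0,low[4]=4,low[5]=5,low[6]=?); scc=(scc[0]=0,scc[1]=?,scc[2]=0,scc[3]=0,scc[4]=1,scc[5]=2,scc[6]=?)
step 6: low=(low[0]=0,low[1]=3,low[2]=0,low[3]=0,low[4]=4,low[5]=5,low[6]=?); scc=(scc[0]=0,scc[1]=3,scc[2]=0,scc[3]=0,scc[4]=1,scc[5]=2,scc[6]=?)
step 7: low=(low[0]=0,low[1]=3,low[2]=0,low[3]=0,low[4]=4,low[5]=5,low[6]=6); scc=(scc[0]=0,scc[1]=3,scc[2]=0,scc[3]=0,scc[4]=1,scc[5]=2,scc[6]=4)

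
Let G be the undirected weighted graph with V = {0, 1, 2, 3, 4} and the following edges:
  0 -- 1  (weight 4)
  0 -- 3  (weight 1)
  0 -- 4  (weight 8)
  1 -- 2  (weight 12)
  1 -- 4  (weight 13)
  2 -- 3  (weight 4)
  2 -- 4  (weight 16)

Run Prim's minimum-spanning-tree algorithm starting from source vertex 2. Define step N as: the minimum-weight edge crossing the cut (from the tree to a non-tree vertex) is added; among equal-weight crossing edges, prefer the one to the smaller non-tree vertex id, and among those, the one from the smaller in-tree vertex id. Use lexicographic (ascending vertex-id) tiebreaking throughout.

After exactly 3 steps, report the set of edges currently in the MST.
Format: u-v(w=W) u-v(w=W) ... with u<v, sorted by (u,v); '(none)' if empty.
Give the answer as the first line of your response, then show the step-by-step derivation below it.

0-1(w=4) 0-3(w=1) 2-3(w=4)

step 1: add edge 2-3 (w=4); MST = {2-3(w=4)}
step 2: add edge 0-3 (w=1); MST = {0-3(w=1) 2-3(w=4)}
step 3: add edge 0-1 (w=4); MST = {0-1(w=4) 0-3(w=1) 2-3(w=4)}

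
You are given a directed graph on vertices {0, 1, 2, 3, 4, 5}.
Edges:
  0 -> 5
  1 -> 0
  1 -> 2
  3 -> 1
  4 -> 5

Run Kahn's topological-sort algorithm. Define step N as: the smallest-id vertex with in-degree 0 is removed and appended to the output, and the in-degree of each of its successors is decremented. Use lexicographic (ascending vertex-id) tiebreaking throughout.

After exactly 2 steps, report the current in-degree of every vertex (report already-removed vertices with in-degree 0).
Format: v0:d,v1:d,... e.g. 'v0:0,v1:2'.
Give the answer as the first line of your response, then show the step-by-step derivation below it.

v0:0,v1:0,v2:0,v3:0,v4:0,v5:2

step 1: output 3; order=[3]; indeg=(1,0,1,0,0,2)
step 2: output 1; order=[3,1]; indeg=(0,0,0,0,0,2)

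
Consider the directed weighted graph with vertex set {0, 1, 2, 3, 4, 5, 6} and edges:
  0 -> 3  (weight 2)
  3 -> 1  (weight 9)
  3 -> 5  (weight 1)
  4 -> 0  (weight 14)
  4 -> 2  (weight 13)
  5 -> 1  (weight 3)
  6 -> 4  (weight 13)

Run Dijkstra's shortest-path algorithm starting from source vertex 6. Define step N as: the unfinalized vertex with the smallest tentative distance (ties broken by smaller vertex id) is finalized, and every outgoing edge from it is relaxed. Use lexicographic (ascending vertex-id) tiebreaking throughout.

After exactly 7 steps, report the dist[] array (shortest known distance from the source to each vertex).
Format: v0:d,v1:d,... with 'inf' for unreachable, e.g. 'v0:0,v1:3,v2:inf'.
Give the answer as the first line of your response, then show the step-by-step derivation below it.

v0:27,v1:33,v2:26,v3:29,v4:13,v5:30,v6:0

step 1: dist = v0:inf,v1:inf,v2:inf,v3:inf,v4:13,v5:inf,v6:0
step 2: dist = v0:27,v1:inf,v2:26,v3:inf,v4:13,v5:inf,v6:0
step 3: dist = v0:27,v1:inf,v2:26,v3:inf,v4:13,v5:inf,v6:0
step 4: dist = v0:27,v1:inf,v2:26,v3:29,v4:13,v5:inf,v6:0
step 5: dist = v0:27,v1:38,v2:26,v3:29,v4:13,v5:30,v6:0
step 6: dist = v0:27,v1:33,v2:26,v3:29,v4:13,v5:30,v6:0
step 7: dist = v0:27,v1:33,v2:26,v3:29,v4:13,v5:30,v6:0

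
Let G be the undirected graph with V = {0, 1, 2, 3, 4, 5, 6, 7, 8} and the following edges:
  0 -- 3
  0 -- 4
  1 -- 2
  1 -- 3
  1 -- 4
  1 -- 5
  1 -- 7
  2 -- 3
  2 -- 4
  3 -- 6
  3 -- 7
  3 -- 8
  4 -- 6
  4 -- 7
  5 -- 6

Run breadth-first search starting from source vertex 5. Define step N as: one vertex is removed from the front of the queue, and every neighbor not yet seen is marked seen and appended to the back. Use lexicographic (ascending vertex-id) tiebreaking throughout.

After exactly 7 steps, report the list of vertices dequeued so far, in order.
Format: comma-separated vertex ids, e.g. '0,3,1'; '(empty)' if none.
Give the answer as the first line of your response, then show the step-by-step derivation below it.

5,1,6,2,3,4,7

step 1: dequeue 5; queue=[1,6]; order=5
step 2: dequeue 1; queue=[6,2,3,4,7]; order=5,1
step 3: dequeue 6; queue=[2,3,4,7]; order=5,1,6
step 4: dequeue 2; queue=[3,4,7]; order=5,1,6,2
step 5: dequeue 3; queue=[4,7,0,8]; order=5,1,6,2,3
step 6: dequeue 4; queue=[7,0,8]; order=5,1,6,2,3,4
step 7: dequeue 7; queue=[0,8]; order=5,1,6,2,3,4,7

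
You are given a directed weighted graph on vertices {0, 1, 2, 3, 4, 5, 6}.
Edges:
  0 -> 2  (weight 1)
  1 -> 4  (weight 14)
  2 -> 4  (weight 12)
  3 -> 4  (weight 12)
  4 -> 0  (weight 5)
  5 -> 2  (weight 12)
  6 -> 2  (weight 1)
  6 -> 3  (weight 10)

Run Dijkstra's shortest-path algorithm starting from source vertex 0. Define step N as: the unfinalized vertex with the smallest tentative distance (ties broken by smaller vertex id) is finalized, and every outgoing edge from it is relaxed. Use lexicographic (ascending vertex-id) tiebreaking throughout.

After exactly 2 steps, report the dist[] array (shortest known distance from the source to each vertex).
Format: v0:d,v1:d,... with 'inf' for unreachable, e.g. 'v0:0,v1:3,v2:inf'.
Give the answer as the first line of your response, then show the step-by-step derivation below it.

v0:0,v1:inf,v2:1,v3:inf,v4:13,v5:inf,v6:inf

step 1: dist = v0:0,v1:inf,v2:1,v3:inf,v4:inf,v5:inf,v6:inf
step 2: dist = v0:0,v1:inf,v2:1,v3:inf,v4:13,v5:inf,v6:inf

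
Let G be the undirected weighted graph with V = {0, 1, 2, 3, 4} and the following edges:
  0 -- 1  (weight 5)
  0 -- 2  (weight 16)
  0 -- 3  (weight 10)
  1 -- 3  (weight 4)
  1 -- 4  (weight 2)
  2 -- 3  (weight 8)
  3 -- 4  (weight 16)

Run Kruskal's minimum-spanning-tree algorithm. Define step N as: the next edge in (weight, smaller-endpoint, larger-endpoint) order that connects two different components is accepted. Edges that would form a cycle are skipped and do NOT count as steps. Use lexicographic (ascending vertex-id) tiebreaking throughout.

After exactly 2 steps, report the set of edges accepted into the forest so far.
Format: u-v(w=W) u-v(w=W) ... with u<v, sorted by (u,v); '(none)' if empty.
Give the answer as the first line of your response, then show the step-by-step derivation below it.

1-3(w=4) 1-4(w=2)

step 1: add edge 1-4 (w=2); MST = {1-4(w=2)}
step 2: add edge 1-3 (w=4); MST = {1-3(w=4) 1-4(w=2)}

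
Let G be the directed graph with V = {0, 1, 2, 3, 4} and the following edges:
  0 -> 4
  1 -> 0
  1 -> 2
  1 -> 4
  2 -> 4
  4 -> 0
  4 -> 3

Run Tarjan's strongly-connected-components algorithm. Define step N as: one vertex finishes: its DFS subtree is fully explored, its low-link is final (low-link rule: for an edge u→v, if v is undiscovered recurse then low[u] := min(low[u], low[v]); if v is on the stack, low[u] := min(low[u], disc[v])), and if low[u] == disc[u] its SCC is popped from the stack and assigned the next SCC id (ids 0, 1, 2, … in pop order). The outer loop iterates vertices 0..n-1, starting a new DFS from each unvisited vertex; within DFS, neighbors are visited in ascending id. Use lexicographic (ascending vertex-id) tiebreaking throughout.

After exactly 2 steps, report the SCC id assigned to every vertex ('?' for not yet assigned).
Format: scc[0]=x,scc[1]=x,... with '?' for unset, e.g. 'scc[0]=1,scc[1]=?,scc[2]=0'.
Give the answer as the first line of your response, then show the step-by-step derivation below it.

scc[0]=?,scc[1]=?,scc[2]=?,scc[3]=0,scc[4]=?

step 1: low=(low[0]=0,low[1]=?,low[2]=?,low[3]=2,low[4]=0); scc=(scc[0]=?,scc[1]=?,scc[2]=?,scc[3]=0,scc[4]=?)
step 2: low=(low[0]=0,low[1]=?,low[2]=?,low[3]=2,low[4]=0); scc=(scc[0]=?,scc[1]=?,scc[2]=?,scc[3]=0,scc[4]=?)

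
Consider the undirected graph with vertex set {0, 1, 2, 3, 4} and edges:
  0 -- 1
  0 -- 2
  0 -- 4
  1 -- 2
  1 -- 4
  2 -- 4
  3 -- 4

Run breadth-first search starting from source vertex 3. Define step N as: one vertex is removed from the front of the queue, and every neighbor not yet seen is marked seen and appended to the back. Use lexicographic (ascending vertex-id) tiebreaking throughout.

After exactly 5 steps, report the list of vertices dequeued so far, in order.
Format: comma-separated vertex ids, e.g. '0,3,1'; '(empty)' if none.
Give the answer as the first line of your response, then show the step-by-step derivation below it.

3,4,0,1,2

step 1: dequeue 3; queue=[4]; order=3
step 2: dequeue 4; queue=[0,1,2]; order=3,4
step 3: dequeue 0; queue=[1,2]; order=3,4,0
step 4: dequeue 1; queue=[2]; order=3,4,0,1
step 5: dequeue 2; queue=[(empty)]; order=3,4,0,1,2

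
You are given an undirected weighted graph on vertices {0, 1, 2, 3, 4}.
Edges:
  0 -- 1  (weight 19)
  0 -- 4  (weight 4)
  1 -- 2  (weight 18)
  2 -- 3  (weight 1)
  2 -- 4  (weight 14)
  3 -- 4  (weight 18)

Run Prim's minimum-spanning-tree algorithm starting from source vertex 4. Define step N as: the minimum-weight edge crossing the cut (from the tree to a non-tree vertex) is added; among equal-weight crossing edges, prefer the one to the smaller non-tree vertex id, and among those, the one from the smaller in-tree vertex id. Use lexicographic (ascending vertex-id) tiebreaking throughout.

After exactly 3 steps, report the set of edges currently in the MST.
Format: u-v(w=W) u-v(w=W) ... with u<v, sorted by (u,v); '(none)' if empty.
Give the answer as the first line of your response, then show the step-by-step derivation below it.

0-4(w=4) 2-3(w=1) 2-4(w=14)

step 1: add edge 0-4 (w=4); MST = {0-4(w=4)}
step 2: add edge 2-4 (w=14); MST = {0-4(w=4) 2-4(w=14)}
step 3: add edge 2-3 (w=1); MST = {0-4(w=4) 2-3(w=1) 2-4(w=14)}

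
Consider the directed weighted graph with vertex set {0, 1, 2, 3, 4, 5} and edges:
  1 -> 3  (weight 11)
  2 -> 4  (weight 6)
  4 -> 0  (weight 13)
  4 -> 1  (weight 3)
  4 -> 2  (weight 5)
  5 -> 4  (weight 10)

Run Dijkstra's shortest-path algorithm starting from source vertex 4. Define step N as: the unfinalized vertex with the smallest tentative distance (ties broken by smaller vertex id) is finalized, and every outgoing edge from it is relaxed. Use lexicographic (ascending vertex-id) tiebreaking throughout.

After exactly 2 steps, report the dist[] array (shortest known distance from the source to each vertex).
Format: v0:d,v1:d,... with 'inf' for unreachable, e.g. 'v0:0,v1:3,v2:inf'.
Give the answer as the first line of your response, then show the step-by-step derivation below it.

v0:13,v1:3,v2:5,v3:14,v4:0,v5:inf

step 1: dist = v0:13,v1:3,v2:5,v3:inf,v4:0,v5:inf
step 2: dist = v0:13,v1:3,v2:5,v3:14,v4:0,v5:inf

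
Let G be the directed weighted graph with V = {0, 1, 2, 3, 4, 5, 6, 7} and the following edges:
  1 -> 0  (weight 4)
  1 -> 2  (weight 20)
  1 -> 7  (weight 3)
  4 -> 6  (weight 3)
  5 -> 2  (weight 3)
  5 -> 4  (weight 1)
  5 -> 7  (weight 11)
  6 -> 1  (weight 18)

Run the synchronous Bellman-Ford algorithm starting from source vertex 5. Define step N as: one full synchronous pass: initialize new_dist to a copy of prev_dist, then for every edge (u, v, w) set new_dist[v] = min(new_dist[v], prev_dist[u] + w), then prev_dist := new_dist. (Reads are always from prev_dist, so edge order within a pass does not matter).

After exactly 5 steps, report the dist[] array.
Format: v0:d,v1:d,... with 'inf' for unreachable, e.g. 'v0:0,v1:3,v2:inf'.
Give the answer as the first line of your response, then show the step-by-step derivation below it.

v0:26,v1:22,v2:3,v3:inf,v4:1,v5:0,v6:4,v7:11

step 1: dist = v0:inf,v1:inf,v2:3,v3:inf,v4:1,v5:0,v6:inf,v7:11
step 2: dist = v0:inf,v1:inf,v2:3,v3:inf,v4:1,v5:0,v6:4,v7:11
step 3: dist = v0:inf,v1:22,v2:3,v3:inf,v4:1,v5:0,v6:4,v7:11
step 4: dist = v0:26,v1:22,v2:3,v3:inf,v4:1,v5:0,v6:4,v7:11
step 5: dist = v0:26,v1:22,v2:3,v3:inf,v4:1,v5:0,v6:4,v7:11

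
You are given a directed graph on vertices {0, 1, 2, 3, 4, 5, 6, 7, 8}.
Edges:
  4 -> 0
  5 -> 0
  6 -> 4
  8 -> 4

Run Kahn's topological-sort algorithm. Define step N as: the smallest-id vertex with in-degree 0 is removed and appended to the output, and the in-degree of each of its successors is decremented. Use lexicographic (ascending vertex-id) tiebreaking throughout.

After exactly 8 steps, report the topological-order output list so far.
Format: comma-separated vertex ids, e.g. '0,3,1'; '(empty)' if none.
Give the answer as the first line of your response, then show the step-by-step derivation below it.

1,2,3,5,6,7,8,4

step 1: output 1; order=[1]; indeg=(2,0,0,0,2,0,0,0,0)
step 2: output 2; order=[1,2]; indeg=(2,0,0,0,2,0,0,0,0)
step 3: output 3; order=[1,2,3]; indeg=(2,0,0,0,2,0,0,0,0)
step 4: output 5; order=[1,2,3,5]; indeg=(1,0,0,0,2,0,0,0,0)
step 5: output 6; order=[1,2,3,5,6]; indeg=(1,0,0,0,1,0,0,0,0)
step 6: output 7; order=[1,2,3,5,6,7]; indeg=(1,0,0,0,1,0,0,0,0)
step 7: output 8; order=[1,2,3,5,6,7,8]; indeg=(1,0,0,0,0,0,0,0,0)
step 8: output 4; order=[1,2,3,5,6,7,8,4]; indeg=(0,0,0,0,0,0,0,0,0)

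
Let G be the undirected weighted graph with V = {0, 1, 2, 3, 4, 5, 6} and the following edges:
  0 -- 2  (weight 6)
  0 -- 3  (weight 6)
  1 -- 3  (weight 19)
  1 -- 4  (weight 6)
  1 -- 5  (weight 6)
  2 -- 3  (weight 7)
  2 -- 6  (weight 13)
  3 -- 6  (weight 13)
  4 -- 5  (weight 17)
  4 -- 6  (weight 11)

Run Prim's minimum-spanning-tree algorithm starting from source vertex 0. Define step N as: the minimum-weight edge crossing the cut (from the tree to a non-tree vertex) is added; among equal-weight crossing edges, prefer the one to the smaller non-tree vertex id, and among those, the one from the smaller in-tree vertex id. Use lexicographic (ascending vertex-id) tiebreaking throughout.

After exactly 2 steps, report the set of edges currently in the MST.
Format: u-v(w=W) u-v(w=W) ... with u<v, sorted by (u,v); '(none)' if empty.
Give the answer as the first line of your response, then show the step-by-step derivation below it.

0-2(w=6) 0-3(w=6)

step 1: add edge 0-2 (w=6); MST = {0-2(w=6)}
step 2: add edge 0-3 (w=6); MST = {0-2(w=6) 0-3(w=6)}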